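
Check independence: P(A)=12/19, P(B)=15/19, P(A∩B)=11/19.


P(A)*P(B) = 12/19*15/19 = 180/361
P(A∩B) = 11/19 != 180/361, so not independent

No, A and B are not independent


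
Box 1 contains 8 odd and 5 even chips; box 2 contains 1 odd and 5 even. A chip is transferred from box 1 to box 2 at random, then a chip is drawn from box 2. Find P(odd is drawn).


P(transfer odd) = 8/13; P(transfer even) = 5/13
If odd transferred: Urn II has 2 odd of 7, so P(odd|odd moved) = 2/7
If even transferred: Urn II has 1 odd of 7, so P(odd|even moved) = 1/7
By total probability: P(odd) = 8/13*2/7 + 5/13*1/7 = 3/13

3/13


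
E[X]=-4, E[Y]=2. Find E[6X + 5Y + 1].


E[6X + 5Y + 1] = 6*E[X] + 5*E[Y] + 1
= (6)*(-4) + (5)*(2) + (1)
= -24 + 10 + 1 = -13

-13


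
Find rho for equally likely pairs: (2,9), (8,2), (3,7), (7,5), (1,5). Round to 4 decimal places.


Cov(X,Y) = -4.5200, Var(X) = 7.7600, Var(Y) = 5.4400
rho = Cov/(sqrt(VarX)*sqrt(VarY)) = -0.6957

-0.6957


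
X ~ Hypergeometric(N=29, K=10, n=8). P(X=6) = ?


P(X=6) = C(10,6)*C(19,2) / C(29,8)
= 210*171 / 4292145
= 35910/4292145 = 798/95381

798/95381


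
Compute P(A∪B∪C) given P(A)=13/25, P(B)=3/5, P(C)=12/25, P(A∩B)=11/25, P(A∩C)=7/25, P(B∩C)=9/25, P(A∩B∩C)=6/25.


P(A∪B∪C) = P(A)+P(B)+P(C) - P(AB)-P(AC)-P(BC) + P(ABC)
= 13/25+3/5+12/25 - 11/25-7/25-9/25 + 6/25
= 19/25

19/25


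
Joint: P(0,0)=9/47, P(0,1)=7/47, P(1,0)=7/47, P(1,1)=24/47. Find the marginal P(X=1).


P(X=1) = P(1,0)+P(1,1) = 7/47 + 24/47 = 31/47

31/47


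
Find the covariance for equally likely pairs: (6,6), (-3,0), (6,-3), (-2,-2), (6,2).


E[X]=13/5, E[Y]=3/5, E[XY]=34/5
Cov(X,Y) = E[XY] - E[X]E[Y] = 34/5 - 13/5*3/5 = 131/25

131/25


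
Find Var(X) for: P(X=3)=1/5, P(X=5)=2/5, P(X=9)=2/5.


E[X] = 31/5, E[X^2] = 221/5
Var(X) = E[X^2] - (E[X])^2 = 221/5 - (31/5)^2 = 144/25

144/25


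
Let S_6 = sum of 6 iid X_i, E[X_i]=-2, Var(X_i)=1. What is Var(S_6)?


By independence, Var(S_n) = n*Var(X_1) = 6*1 = 6

6


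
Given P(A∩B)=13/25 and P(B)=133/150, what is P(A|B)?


P(A|B) = P(A∩B)/P(B) = (78/150)/(133/150) = 78/133

78/133


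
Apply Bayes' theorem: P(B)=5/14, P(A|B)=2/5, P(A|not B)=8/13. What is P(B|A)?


P(A) = P(A|B)P(B) + P(A|B')P(B') = 2/5*5/14 + 8/13*9/14 = 7/13
P(B|A) = P(A|B)P(B)/P(A) = (1/7)/(7/13) = 13/49

13/49


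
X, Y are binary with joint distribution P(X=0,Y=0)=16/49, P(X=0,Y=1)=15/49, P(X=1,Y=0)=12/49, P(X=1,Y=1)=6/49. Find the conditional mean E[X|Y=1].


P(Y=1) = 21/49
E[X|Y=1] = (0*15 + 1*6)/21 = 6/21 = 2/7

2/7


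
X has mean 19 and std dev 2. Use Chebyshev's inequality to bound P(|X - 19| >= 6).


k = 6/2 = 3
Chebyshev: P(|X-mu| >= k*sigma) <= 1/k^2 = 1/3^2 = 1/9

1/9


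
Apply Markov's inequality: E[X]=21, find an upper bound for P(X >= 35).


Markov: P(X >= a) <= E[X]/a
P(X >= 35) <= 21/35 = 3/5

3/5


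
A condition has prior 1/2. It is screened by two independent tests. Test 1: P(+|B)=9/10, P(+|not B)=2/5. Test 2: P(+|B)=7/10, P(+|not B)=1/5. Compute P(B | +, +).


After test 1: P(+) = 9/10*1/2 + 2/5*1/2 = 13/20
P(B|+) = (9/20)/(13/20) = 9/13
After test 2 (use post1 as new prior): P(+) = 7/10*9/13 + 1/5*4/13 = 71/130
P(B|+,+) = (63/130)/(71/130) = 63/71

63/71


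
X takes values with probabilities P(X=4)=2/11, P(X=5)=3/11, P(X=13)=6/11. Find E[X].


E[X] = sum(x * P(x))
= 4*2/11 + 5*3/11 + 13*6/11
= 101/11

101/11


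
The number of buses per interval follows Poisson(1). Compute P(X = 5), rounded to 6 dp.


P(X=5) = e^(-1) * 1^5 / 5!
≈ 0.3678794412 * 1 / 120
≈ 0.003066

0.003066


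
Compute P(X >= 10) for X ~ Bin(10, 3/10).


P(X>=10) = P(X=10)
= 59049/10000000000
= 59049/10000000000

59049/10000000000


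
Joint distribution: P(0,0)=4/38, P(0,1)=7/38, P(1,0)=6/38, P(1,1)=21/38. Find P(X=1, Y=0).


Read from table: P(X=1, Y=0) = 6/38 = 3/19

3/19


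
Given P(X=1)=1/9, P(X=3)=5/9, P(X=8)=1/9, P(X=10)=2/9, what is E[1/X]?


E[1/X] = sum(g(x)*P(x))
= 1*1/9 + 1/3*5/9 + 1/8*1/9 + 1/10*2/9
= 359/1080

359/1080


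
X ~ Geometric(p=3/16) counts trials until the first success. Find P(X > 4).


P(X > 4) = P(first 4 trials all fail) = (1-p)^4 = (13/16)^4 = 28561/65536

28561/65536


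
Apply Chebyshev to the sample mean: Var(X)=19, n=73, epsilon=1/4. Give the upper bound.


Var(Xbar) = Var(X)/n = 19/73
Chebyshev: P(|Xbar-mu| >= 1/4) <= Var(Xbar)/(1/4)^2 = (19/73)/(1/16) = 304/73
Bound exceeds 1, so trivial bound: 1

1


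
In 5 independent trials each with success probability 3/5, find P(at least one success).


P(at least one) = 1 - P(none)
P(none) = (1 - 3/5)^5 = (2/5)^5 = 32/3125
P(at least one) = 1 - 32/3125 = 3093/3125

3093/3125


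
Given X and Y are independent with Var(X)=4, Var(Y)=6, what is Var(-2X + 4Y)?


Independence => Cov(X,Y)=0
Var(-2X + 4Y) = (-2)^2*Var(X) + 4^2*Var(Y)
= 4*4 + 16*6 = 112

112


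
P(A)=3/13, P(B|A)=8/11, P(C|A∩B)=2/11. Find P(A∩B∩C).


P(A∩B∩C) = P(A) * P(B|A) * P(C|A∩B)
= 3/13 * 8/11 * 2/11
= 24/143 * 2/11 = 48/1573

48/1573


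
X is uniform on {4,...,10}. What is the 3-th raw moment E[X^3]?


E[X^3] = (1/7) * sum(x^3 for x=4..10)
= 2989/7 = 427

427


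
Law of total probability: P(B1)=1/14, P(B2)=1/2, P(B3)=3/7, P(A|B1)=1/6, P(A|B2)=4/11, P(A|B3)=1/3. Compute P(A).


P(A) = P(A|B1)P(B1) + P(A|B2)P(B2) + P(A|B3)P(B3)
= 1/6*1/14 + 4/11*1/2 + 1/3*3/7
= 1/84 + 2/11 + 1/7 = 311/924

311/924


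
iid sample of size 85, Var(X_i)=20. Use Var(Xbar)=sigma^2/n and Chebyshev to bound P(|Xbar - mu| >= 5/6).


Var(Xbar) = Var(X)/n = 20/85
Chebyshev: P(|Xbar-mu| >= 5/6) <= Var(Xbar)/(5/6)^2 = (4/17)/(25/36) = 144/425

144/425


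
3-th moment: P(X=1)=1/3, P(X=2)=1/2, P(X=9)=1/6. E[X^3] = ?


E[X^3] = sum(x^3 * P(x))
= 1*1/3 + 8*1/2 + 729*1/6
= 755/6

755/6


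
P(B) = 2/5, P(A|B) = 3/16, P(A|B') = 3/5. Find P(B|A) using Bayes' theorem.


P(A) = P(A|B)P(B) + P(A|B')P(B') = 3/16*2/5 + 3/5*3/5 = 87/200
P(B|A) = P(A|B)P(B)/P(A) = (3/40)/(87/200) = 5/29

5/29


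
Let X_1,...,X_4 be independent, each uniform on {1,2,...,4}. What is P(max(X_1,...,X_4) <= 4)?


P(max <= 4) = P(all X_i <= 4) = (P(X_1 <= 4))^4
= (4/4)^4 = 1^4 = 1

1


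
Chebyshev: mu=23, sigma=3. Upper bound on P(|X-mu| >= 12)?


k = 12/3 = 4
Chebyshev: P(|X-mu| >= k*sigma) <= 1/k^2 = 1/4^2 = 1/16

1/16


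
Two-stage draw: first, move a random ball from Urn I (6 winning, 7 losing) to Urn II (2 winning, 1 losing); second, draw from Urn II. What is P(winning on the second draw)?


P(transfer winning) = 6/13; P(transfer losing) = 7/13
If winning transferred: Urn II has 3 winning of 4, so P(winning|winning moved) = 3/4
If losing transferred: Urn II has 2 winning of 4, so P(winning|losing moved) = 1/2
By total probability: P(winning) = 6/13*3/4 + 7/13*1/2 = 8/13

8/13


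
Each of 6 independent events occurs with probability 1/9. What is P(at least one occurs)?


P(at least one) = 1 - P(none)
P(none) = (1 - 1/9)^6 = (8/9)^6 = 262144/531441
P(at least one) = 1 - 262144/531441 = 269297/531441

269297/531441


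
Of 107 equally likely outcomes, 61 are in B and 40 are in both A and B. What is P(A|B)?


P(A|B) = P(A∩B)/P(B) = (40/107)/(61/107) = 40/61

40/61


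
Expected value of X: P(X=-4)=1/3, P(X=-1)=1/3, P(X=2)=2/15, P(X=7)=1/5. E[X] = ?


E[X] = sum(x * P(x))
= -4*1/3 - 1*1/3 + 2*2/15 + 7*1/5
= 0

0


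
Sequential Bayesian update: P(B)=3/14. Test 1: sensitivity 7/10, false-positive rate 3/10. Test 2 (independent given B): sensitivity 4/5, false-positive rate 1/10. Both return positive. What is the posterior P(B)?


After test 1: P(+) = 7/10*3/14 + 3/10*11/14 = 27/70
P(B|+) = (3/20)/(27/70) = 7/18
After test 2 (use post1 as new prior): P(+) = 4/5*7/18 + 1/10*11/18 = 67/180
P(B|+,+) = (14/45)/(67/180) = 56/67

56/67


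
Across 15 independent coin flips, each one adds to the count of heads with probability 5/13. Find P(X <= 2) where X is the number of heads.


P(X<=2) = P(X=0) + P(X=1) + P(X=2)
= 35184372088832/51185893014090757 + 329853488332800/51185893014090757 + 1443109011456000/51185893014090757
= 139088220913664/3937376385699289

139088220913664/3937376385699289


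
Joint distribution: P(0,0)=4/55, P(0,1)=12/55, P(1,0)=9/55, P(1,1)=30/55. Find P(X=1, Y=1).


Read from table: P(X=1, Y=1) = 30/55 = 6/11

6/11


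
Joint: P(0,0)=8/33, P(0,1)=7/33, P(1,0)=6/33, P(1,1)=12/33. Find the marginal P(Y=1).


P(Y=1) = P(0,1)+P(1,1) = 7/33 + 12/33 = 19/33

19/33


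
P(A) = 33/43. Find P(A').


P(A') = 1 - P(A) = 1 - 33/43 = 10/43

10/43


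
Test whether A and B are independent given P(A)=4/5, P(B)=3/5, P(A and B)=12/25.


P(A)*P(B) = 4/5*3/5 = 12/25
P(A∩B) = 12/25, which equals P(A)P(B), so independent

Yes, A and B are independent


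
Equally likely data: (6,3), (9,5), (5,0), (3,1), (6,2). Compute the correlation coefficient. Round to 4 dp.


Cov(X,Y) = 2.8400, Var(X) = 3.7600, Var(Y) = 2.9600
rho = Cov/(sqrt(VarX)*sqrt(VarY)) = 0.8513

0.8513


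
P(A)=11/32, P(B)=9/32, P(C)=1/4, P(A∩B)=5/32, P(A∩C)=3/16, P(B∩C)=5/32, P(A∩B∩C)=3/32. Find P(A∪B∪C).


P(A∪B∪C) = P(A)+P(B)+P(C) - P(AB)-P(AC)-P(BC) + P(ABC)
= 11/32+9/32+1/4 - 5/32-3/16-5/32 + 3/32
= 15/32

15/32


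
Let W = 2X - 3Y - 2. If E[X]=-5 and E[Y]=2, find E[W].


E[2X - 3Y - 2] = 2*E[X] - 3*E[Y] - 2
= (2)*(-5) + (-3)*(2) + (-2)
= -10 - 6 - 2 = -18

-18


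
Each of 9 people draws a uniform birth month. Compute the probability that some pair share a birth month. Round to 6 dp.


P(all different) = prod((12-i)/12 for i=0..8) = 0.015472
P(at least one match) = 1 - 0.015472 = 0.984528

0.984528


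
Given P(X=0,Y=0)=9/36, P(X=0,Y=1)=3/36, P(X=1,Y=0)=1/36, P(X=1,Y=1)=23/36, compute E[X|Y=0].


P(Y=0) = 10/36
E[X|Y=0] = (0*9 + 1*1)/10 = 1/10

1/10


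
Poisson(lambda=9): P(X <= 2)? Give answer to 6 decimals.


P(X<=2) = e^(-9)*9^0/0! + e^(-9)*9^1/1! + e^(-9)*9^2/2!
≈ 0.0001234098 + 0.0011106882 + 0.0049980971
= 0.0062321951
≈ 0.006232

0.006232


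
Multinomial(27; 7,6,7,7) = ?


27! = 10888869450418352160768000000
Denominator: 7!=5040 * 6!=720 * 7!=5040 * 7!=5040
Coefficient = 10888869450418352160768000000 / 92177326080000 = 118129586889600

118129586889600


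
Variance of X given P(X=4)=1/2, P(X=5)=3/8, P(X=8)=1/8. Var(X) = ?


E[X] = 39/8, E[X^2] = 203/8
Var(X) = E[X^2] - (E[X])^2 = 203/8 - (39/8)^2 = 103/64

103/64


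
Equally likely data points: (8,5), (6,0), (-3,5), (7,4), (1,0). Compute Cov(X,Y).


E[X]=19/5, E[Y]=14/5, E[XY]=53/5
Cov(X,Y) = E[XY] - E[X]E[Y] = 53/5 - 19/5*14/5 = -1/25

-1/25


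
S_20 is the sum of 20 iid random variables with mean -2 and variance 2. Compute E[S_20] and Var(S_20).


E[S_n] = n*mu = 20*-2 = -40
Var(S_n) = n*sigma^2 = 20*2 = 40

E[S_20]=-40, Var(S_20)=40


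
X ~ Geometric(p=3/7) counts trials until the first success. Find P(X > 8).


P(X > 8) = P(first 8 trials all fail) = (1-p)^8 = (4/7)^8 = 65536/5764801

65536/5764801


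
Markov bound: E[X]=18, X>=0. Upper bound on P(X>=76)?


Markov: P(X >= a) <= E[X]/a
P(X >= 76) <= 18/76 = 9/38

9/38


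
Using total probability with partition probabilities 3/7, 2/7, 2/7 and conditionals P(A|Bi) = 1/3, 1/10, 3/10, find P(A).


P(A) = P(A|B1)P(B1) + P(A|B2)P(B2) + P(A|B3)P(B3)
= 1/3*3/7 + 1/10*2/7 + 3/10*2/7
= 1/7 + 1/35 + 3/35 = 9/35

9/35


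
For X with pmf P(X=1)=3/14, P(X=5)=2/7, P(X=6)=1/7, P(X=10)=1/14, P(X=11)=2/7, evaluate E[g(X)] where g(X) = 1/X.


E[1/X] = sum(g(x)*P(x))
= 1*3/14 + 1/5*2/7 + 1/6*1/7 + 1/10*1/14 + 1/11*2/7
= 1517/4620

1517/4620


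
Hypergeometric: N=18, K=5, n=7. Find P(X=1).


P(X=1) = C(5,1)*C(13,6) / C(18,7)
= 5*1716 / 31824
= 8580/31824 = 55/204

55/204


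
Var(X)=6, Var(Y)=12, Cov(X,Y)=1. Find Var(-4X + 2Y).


Var(-4X + 2Y) = (-4)^2*Var(X) + 2^2*Var(Y) + 2*(-4)*2*Cov(X,Y)
= 16*6 + 4*12 - 16*1
= 96 + 48 - 16 = 128

128


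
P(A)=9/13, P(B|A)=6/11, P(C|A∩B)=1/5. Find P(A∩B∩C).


P(A∩B∩C) = P(A) * P(B|A) * P(C|A∩B)
= 9/13 * 6/11 * 1/5
= 54/143 * 1/5 = 54/715

54/715


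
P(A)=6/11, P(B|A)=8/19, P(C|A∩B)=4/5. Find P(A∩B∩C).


P(A∩B∩C) = P(A) * P(B|A) * P(C|A∩B)
= 6/11 * 8/19 * 4/5
= 48/209 * 4/5 = 192/1045

192/1045


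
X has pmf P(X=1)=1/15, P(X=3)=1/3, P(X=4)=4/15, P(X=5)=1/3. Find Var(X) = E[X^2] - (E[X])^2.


E[X] = 19/5, E[X^2] = 47/3
Var(X) = E[X^2] - (E[X])^2 = 47/3 - (19/5)^2 = 92/75

92/75


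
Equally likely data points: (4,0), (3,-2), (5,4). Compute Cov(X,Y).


E[X]=4, E[Y]=2/3, E[XY]=14/3
Cov(X,Y) = E[XY] - E[X]E[Y] = 14/3 - 4*2/3 = 2

2


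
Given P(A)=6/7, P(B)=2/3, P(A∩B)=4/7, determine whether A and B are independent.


P(A)*P(B) = 6/7*2/3 = 4/7
P(A∩B) = 4/7, which equals P(A)P(B), so independent

Yes, A and B are independent


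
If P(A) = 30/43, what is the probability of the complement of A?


P(A') = 1 - P(A) = 1 - 30/43 = 13/43

13/43


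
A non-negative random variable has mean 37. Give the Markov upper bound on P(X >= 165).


Markov: P(X >= a) <= E[X]/a
P(X >= 165) <= 37/165

37/165


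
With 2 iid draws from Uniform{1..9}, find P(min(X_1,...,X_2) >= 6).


P(min >= 6) = P(all X_i >= 6) = (P(X_1 >= 6))^2
= (4/9)^2 = 16/81

16/81


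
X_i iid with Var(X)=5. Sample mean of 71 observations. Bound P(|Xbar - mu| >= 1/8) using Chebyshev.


Var(Xbar) = Var(X)/n = 5/71
Chebyshev: P(|Xbar-mu| >= 1/8) <= Var(Xbar)/(1/8)^2 = (5/71)/(1/64) = 320/71
Bound exceeds 1, so trivial bound: 1

1


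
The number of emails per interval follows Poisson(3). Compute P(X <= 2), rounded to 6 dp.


P(X<=2) = e^(-3)*3^0/0! + e^(-3)*3^1/1! + e^(-3)*3^2/2!
≈ 0.0497870684 + 0.1493612051 + 0.2240418077
= 0.4231900812
≈ 0.423190

0.423190


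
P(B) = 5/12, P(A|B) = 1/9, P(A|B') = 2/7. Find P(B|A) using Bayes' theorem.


P(A) = P(A|B)P(B) + P(A|B')P(B') = 1/9*5/12 + 2/7*7/12 = 23/108
P(B|A) = P(A|B)P(B)/P(A) = (5/108)/(23/108) = 5/23

5/23


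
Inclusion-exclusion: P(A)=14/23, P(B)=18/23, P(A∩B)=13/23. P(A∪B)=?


P(A∪B) = P(A) + P(B) - P(A∩B)
= 14/23 + 18/23 - 13/23 = 19/23

19/23


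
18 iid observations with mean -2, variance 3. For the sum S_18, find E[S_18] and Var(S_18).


E[S_n] = n*mu = 18*-2 = -36
Var(S_n) = n*sigma^2 = 18*3 = 54

E[S_18]=-36, Var(S_18)=54


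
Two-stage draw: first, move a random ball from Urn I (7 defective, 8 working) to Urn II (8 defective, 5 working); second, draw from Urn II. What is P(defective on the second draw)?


P(transfer defective) = 7/15; P(transfer working) = 8/15
If defective transferred: Urn II has 9 defective of 14, so P(defective|defective moved) = 9/14
If working transferred: Urn II has 8 defective of 14, so P(defective|working moved) = 4/7
By total probability: P(defective) = 7/15*9/14 + 8/15*4/7 = 127/210

127/210


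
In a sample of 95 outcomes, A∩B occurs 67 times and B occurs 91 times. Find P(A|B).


P(A|B) = P(A∩B)/P(B) = (67/95)/(91/95) = 67/91

67/91


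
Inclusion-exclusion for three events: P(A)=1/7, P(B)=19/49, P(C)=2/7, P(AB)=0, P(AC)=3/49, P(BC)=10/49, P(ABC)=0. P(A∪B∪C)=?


P(A∪B∪C) = P(A)+P(B)+P(C) - P(AB)-P(AC)-P(BC) + P(ABC)
= 1/7+19/49+2/7 - 0-3/49-10/49 + 0
= 27/49

27/49


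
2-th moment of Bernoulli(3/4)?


For Bernoulli: X in {0,1}
E[X^2] = 0^2*(1-3/4) + 1^2*3/4 = 3/4

3/4


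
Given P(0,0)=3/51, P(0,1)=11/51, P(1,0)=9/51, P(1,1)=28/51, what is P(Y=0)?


P(Y=0) = P(0,0)+P(1,0) = 3/51 + 9/51 = 12/51 = 4/17

4/17


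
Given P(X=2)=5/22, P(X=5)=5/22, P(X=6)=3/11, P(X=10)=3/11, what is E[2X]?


E[2X] = sum(g(x)*P(x))
= 4*5/22 + 10*5/22 + 12*3/11 + 20*3/11
= 131/11

131/11


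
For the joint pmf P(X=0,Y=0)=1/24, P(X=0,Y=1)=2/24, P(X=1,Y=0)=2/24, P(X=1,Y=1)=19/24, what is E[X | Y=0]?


P(Y=0) = 3/24
E[X|Y=0] = (0*1 + 1*2)/3 = 2/3

2/3


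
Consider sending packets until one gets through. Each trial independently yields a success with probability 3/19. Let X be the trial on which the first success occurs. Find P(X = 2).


P(X=2) = (1-p)^1 * p = (16/19)^1 * 3/19
= 16/19 * 3/19 = 48/361

48/361


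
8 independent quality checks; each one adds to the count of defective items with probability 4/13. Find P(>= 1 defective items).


P(at least one) = 1 - P(none)
P(none) = (1 - 4/13)^8 = (9/13)^8 = 43046721/815730721
P(at least one) = 1 - 43046721/815730721 = 772684000/815730721

772684000/815730721


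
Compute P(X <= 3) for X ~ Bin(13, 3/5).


P(X<=3) = P(X=0) + P(X=1) + P(X=2) + P(X=3)
= 8192/1220703125 + 159744/1220703125 + 1437696/1220703125 + 7907328/1220703125
= 1902592/244140625

1902592/244140625


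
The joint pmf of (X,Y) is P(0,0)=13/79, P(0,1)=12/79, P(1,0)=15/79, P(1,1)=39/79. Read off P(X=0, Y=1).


Read from table: P(X=0, Y=1) = 12/79

12/79


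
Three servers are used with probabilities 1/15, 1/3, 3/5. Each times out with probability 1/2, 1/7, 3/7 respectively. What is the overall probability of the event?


P(A) = P(A|B1)P(B1) + P(A|B2)P(B2) + P(A|B3)P(B3)
= 1/2*1/15 + 1/7*1/3 + 3/7*3/5
= 1/30 + 1/21 + 9/35 = 71/210

71/210


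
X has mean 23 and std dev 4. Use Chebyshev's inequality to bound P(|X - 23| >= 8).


k = 8/4 = 2
Chebyshev: P(|X-mu| >= k*sigma) <= 1/k^2 = 1/2^2 = 1/4

1/4


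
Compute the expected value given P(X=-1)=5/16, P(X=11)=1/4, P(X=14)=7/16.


E[X] = sum(x * P(x))
= -1*5/16 + 11*1/4 + 14*7/16
= 137/16

137/16


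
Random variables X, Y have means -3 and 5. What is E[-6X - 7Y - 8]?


E[-6X - 7Y - 8] = -6*E[X] - 7*E[Y] - 8
= (-6)*(-3) + (-7)*(5) + (-8)
= 18 - 35 - 8 = -25

-25


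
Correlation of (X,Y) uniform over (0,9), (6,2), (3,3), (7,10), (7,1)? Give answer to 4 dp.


Cov(X,Y) = -3.4000, Var(X) = 7.4400, Var(Y) = 14.0000
rho = Cov/(sqrt(VarX)*sqrt(VarY)) = -0.3331

-0.3331


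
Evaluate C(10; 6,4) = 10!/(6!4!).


10! = 3628800
Denominator: 6!=720 * 4!=24
Coefficient = 3628800 / 17280 = 210

210


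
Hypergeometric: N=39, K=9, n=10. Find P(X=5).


P(X=5) = C(9,5)*C(30,5) / C(39,10)
= 126*142506 / 635745396
= 17955756/635745396 = 115101/4075291

115101/4075291


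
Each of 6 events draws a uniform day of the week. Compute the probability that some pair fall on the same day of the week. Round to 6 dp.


P(all different) = prod((7-i)/7 for i=0..5) = 0.042839
P(at least one match) = 1 - 0.042839 = 0.957161

0.957161


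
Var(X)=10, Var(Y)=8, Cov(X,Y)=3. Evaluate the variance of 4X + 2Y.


Var(4X + 2Y) = 4^2*Var(X) + 2^2*Var(Y) + 2*4*2*Cov(X,Y)
= 16*10 + 4*8 + 16*3
= 160 + 32 + 48 = 240

240


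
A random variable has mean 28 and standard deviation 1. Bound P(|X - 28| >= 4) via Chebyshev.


k = 4/1 = 4
Chebyshev: P(|X-mu| >= k*sigma) <= 1/k^2 = 1/4^2 = 1/16

1/16


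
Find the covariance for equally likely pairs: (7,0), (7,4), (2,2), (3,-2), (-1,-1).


E[X]=18/5, E[Y]=3/5, E[XY]=27/5
Cov(X,Y) = E[XY] - E[X]E[Y] = 27/5 - 18/5*3/5 = 81/25

81/25


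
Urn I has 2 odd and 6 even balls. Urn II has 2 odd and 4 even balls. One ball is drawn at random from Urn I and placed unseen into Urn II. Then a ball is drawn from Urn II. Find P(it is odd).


P(transfer odd) = 2/8 = 1/4; P(transfer even) = 3/4
If odd transferred: Urn II has 3 odd of 7, so P(odd|odd moved) = 3/7
If even transferred: Urn II has 2 odd of 7, so P(odd|even moved) = 2/7
By total probability: P(odd) = 1/4*3/7 + 3/4*2/7 = 9/28

9/28


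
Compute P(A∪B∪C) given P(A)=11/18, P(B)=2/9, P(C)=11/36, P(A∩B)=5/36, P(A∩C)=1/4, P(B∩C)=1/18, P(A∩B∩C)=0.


P(A∪B∪C) = P(A)+P(B)+P(C) - P(AB)-P(AC)-P(BC) + P(ABC)
= 11/18+2/9+11/36 - 5/36-1/4-1/18 + 0
= 25/36

25/36


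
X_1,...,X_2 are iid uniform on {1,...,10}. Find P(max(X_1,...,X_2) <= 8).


P(max <= 8) = P(all X_i <= 8) = (P(X_1 <= 8))^2
= (8/10)^2 = (4/5)^2 = 16/25

16/25


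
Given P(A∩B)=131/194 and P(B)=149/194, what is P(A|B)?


P(A|B) = P(A∩B)/P(B) = (131/194)/(149/194) = 131/149

131/149


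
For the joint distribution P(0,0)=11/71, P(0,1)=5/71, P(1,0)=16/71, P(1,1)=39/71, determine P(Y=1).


P(Y=1) = P(0,1)+P(1,1) = 5/71 + 39/71 = 44/71

44/71


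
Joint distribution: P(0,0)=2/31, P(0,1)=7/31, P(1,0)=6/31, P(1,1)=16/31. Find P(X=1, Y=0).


Read from table: P(X=1, Y=0) = 6/31

6/31


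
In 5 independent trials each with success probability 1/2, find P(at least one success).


P(at least one) = 1 - P(none)
P(none) = (1 - 1/2)^5 = (1/2)^5 = 1/32
P(at least one) = 1 - 1/32 = 31/32

31/32


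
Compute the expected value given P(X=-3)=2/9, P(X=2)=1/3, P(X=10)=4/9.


E[X] = sum(x * P(x))
= -3*2/9 + 2*1/3 + 10*4/9
= 40/9

40/9


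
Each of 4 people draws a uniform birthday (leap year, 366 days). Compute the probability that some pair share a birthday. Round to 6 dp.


P(all different) = prod((366-i)/366 for i=0..3) = 0.983689
P(at least one match) = 1 - 0.983689 = 0.016311

0.016311


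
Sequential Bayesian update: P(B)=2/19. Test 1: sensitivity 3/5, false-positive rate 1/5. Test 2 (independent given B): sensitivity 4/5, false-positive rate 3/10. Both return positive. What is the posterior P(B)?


After test 1: P(+) = 3/5*2/19 + 1/5*17/19 = 23/95
P(B|+) = (6/95)/(23/95) = 6/23
After test 2 (use post1 as new prior): P(+) = 4/5*6/23 + 3/10*17/23 = 99/230
P(B|+,+) = (24/115)/(99/230) = 16/33

16/33


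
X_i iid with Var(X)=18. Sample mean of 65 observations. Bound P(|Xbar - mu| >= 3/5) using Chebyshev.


Var(Xbar) = Var(X)/n = 18/65
Chebyshev: P(|Xbar-mu| >= 3/5) <= Var(Xbar)/(3/5)^2 = (18/65)/(9/25) = 10/13

10/13


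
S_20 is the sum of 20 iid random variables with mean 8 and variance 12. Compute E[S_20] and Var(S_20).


E[S_n] = n*mu = 20*8 = 160
Var(S_n) = n*sigma^2 = 20*12 = 240

E[S_20]=160, Var(S_20)=240


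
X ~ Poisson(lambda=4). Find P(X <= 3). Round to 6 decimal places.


P(X<=3) = e^(-4)*4^0/0! + e^(-4)*4^1/1! + e^(-4)*4^2/2! + e^(-4)*4^3/3!
≈ 0.0183156389 + 0.0732625556 + 0.1465251111 + 0.1953668148
= 0.4334701204
≈ 0.433470

0.433470


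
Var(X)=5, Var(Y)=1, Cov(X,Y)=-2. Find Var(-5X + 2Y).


Var(-5X + 2Y) = (-5)^2*Var(X) + 2^2*Var(Y) + 2*(-5)*2*Cov(X,Y)
= 25*5 + 4*1 - 20*(-2)
= 125 + 4 + 40 = 169

169


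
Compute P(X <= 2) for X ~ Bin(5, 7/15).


P(X<=2) = P(X=0) + P(X=1) + P(X=2)
= 32768/759375 + 28672/151875 + 50176/151875
= 142336/253125

142336/253125


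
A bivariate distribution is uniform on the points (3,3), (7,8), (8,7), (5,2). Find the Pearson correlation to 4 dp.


Cov(X,Y) = 4.0000, Var(X) = 3.6875, Var(Y) = 6.5000
rho = Cov/(sqrt(VarX)*sqrt(VarY)) = 0.8170

0.8170


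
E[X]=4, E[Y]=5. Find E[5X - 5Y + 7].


E[5X - 5Y + 7] = 5*E[X] - 5*E[Y] + 7
= (5)*(4) + (-5)*(5) + (7)
= 20 - 25 + 7 = 2

2


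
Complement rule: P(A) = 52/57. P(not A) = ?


P(A') = 1 - P(A) = 1 - 52/57 = 5/57

5/57


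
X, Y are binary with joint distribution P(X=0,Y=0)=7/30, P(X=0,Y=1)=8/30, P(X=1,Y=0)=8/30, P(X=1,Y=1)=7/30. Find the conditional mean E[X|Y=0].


P(Y=0) = 15/30
E[X|Y=0] = (0*7 + 1*8)/15 = 8/15

8/15


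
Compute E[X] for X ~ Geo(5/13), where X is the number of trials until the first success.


For geometric (trials until first success), E[X] = 1/p = 1/(5/13) = 13/5

13/5


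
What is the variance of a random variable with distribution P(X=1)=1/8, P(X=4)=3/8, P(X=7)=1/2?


E[X] = 41/8, E[X^2] = 245/8
Var(X) = E[X^2] - (E[X])^2 = 245/8 - (41/8)^2 = 279/64

279/64


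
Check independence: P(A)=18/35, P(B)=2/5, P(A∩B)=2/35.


P(A)*P(B) = 18/35*2/5 = 36/175
P(A∩B) = 2/35 != 36/175, so not independent

No, A and B are not independent


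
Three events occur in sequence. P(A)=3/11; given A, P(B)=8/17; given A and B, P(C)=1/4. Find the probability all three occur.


P(A∩B∩C) = P(A) * P(B|A) * P(C|A∩B)
= 3/11 * 8/17 * 1/4
= 24/187 * 1/4 = 6/187

6/187


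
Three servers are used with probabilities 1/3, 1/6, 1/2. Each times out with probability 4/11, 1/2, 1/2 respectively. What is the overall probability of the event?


P(A) = P(A|B1)P(B1) + P(A|B2)P(B2) + P(A|B3)P(B3)
= 4/11*1/3 + 1/2*1/6 + 1/2*1/2
= 4/33 + 1/12 + 1/4 = 5/11

5/11


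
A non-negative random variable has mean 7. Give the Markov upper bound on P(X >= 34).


Markov: P(X >= a) <= E[X]/a
P(X >= 34) <= 7/34

7/34


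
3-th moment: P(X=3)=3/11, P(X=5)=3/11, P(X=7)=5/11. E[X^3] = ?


E[X^3] = sum(x^3 * P(x))
= 27*3/11 + 125*3/11 + 343*5/11
= 2171/11

2171/11


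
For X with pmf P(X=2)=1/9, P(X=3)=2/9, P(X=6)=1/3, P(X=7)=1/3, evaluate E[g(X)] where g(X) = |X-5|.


E[|X-5|] = sum(g(x)*P(x))
= 3*1/9 + 2*2/9 + 1*1/3 + 2*1/3
= 16/9

16/9


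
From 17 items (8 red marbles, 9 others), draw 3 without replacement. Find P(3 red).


P(X=3) = C(8,3)*C(9,0) / C(17,3)
= 56*1 / 680
= 56/680 = 7/85

7/85


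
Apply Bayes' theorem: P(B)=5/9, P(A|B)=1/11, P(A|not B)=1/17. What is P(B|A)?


P(A) = P(A|B)P(B) + P(A|B')P(B') = 1/11*5/9 + 1/17*4/9 = 43/561
P(B|A) = P(A|B)P(B)/P(A) = (5/99)/(43/561) = 85/129

85/129


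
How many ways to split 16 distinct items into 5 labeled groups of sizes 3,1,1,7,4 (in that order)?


16! = 20922789888000
Denominator: 3!=6 * 1!=1 * 1!=1 * 7!=5040 * 4!=24
Coefficient = 20922789888000 / 725760 = 28828800

28828800


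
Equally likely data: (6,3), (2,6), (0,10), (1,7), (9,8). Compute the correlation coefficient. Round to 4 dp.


Cov(X,Y) = -2.6800, Var(X) = 11.4400, Var(Y) = 5.3600
rho = Cov/(sqrt(VarX)*sqrt(VarY)) = -0.3422

-0.3422


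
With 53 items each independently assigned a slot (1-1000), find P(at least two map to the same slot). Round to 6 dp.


P(all different) = prod((1000-i)/1000 for i=0..52) = 0.245915
P(at least one match) = 1 - 0.245915 = 0.754085

0.754085


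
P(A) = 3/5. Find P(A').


P(A') = 1 - P(A) = 1 - 3/5 = 2/5

2/5


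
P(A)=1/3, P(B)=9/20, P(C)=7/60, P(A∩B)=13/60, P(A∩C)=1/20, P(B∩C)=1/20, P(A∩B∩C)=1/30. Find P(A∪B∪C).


P(A∪B∪C) = P(A)+P(B)+P(C) - P(AB)-P(AC)-P(BC) + P(ABC)
= 1/3+9/20+7/60 - 13/60-1/20-1/20 + 1/30
= 37/60

37/60


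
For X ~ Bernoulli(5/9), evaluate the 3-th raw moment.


For Bernoulli: X in {0,1}
E[X^3] = 0^3*(1-5/9) + 1^3*5/9 = 5/9

5/9


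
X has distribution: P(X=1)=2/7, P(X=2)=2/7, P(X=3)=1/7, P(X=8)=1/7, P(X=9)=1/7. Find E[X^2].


E[X^2] = sum(g(x)*P(x))
= 1*2/7 + 4*2/7 + 9*1/7 + 64*1/7 + 81*1/7
= 164/7

164/7


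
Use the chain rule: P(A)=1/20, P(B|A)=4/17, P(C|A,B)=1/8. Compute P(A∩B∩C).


P(A∩B∩C) = P(A) * P(B|A) * P(C|A∩B)
= 1/20 * 4/17 * 1/8
= 1/85 * 1/8 = 1/680

1/680


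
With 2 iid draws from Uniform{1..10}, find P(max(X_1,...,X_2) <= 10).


P(max <= 10) = P(all X_i <= 10) = (P(X_1 <= 10))^2
= (10/10)^2 = 1^2 = 1

1


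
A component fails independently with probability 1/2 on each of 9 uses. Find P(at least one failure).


P(at least one) = 1 - P(none)
P(none) = (1 - 1/2)^9 = (1/2)^9 = 1/512
P(at least one) = 1 - 1/512 = 511/512

511/512


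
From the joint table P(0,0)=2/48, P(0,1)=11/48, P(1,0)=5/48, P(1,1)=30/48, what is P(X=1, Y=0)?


Read from table: P(X=1, Y=0) = 5/48

5/48


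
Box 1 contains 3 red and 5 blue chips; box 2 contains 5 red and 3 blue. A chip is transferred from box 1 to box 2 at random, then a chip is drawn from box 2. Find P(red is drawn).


P(transfer red) = 3/8; P(transfer blue) = 5/8
If red transferred: Urn II has 6 red of 9, so P(red|red moved) = 2/3
If blue transferred: Urn II has 5 red of 9, so P(red|blue moved) = 5/9
By total probability: P(red) = 3/8*2/3 + 5/8*5/9 = 43/72

43/72


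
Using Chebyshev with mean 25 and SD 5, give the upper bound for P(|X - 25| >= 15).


k = 15/5 = 3
Chebyshev: P(|X-mu| >= k*sigma) <= 1/k^2 = 1/3^2 = 1/9

1/9


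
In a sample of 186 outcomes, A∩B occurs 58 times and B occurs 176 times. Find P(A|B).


P(A|B) = P(A∩B)/P(B) = (58/186)/(176/186) = 58/176 = 29/88

29/88


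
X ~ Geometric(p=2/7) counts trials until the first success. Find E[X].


For geometric (trials until first success), E[X] = 1/p = 1/(2/7) = 7/2

7/2


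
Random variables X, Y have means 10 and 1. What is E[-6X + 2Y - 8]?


E[-6X + 2Y - 8] = -6*E[X] + 2*E[Y] - 8
= (-6)*(10) + (2)*(1) + (-8)
= -60 + 2 - 8 = -66

-66


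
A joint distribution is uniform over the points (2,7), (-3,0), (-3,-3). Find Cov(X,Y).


E[X]=-4/3, E[Y]=4/3, E[XY]=23/3
Cov(X,Y) = E[XY] - E[X]E[Y] = 23/3 + 4/3*4/3 = 85/9

85/9


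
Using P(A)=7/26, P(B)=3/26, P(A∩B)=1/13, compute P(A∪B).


P(A∪B) = P(A) + P(B) - P(A∩B)
= 7/26 + 3/26 - 1/13 = 4/13

4/13


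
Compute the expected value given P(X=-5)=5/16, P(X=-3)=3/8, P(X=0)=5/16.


E[X] = sum(x * P(x))
= -5*5/16 - 3*3/8 + 0*5/16
= -43/16

-43/16


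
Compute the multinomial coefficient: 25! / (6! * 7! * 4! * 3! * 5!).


25! = 15511210043330985984000000
Denominator: 6!=720 * 7!=5040 * 4!=24 * 3!=6 * 5!=120
Coefficient = 15511210043330985984000000 / 62705664000 = 247365374256000

247365374256000


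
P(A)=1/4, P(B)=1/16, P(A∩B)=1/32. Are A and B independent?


P(A)*P(B) = 1/4*1/16 = 1/64
P(A∩B) = 1/32 != 1/64, so not independent

No, A and B are not independent


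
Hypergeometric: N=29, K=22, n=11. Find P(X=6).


P(X=6) = C(22,6)*C(7,5) / C(29,11)
= 74613*21 / 34597290
= 1566873/34597290 = 3927/86710

3927/86710


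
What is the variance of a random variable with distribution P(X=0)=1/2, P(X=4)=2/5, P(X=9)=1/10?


E[X] = 5/2, E[X^2] = 29/2
Var(X) = E[X^2] - (E[X])^2 = 29/2 - (5/2)^2 = 33/4

33/4


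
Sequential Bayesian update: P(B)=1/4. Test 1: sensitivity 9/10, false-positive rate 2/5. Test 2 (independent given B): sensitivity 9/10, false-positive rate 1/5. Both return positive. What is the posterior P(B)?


After test 1: P(+) = 9/10*1/4 + 2/5*3/4 = 21/40
P(B|+) = (9/40)/(21/40) = 3/7
After test 2 (use post1 as new prior): P(+) = 9/10*3/7 + 1/5*4/7 = 1/2
P(B|+,+) = (27/70)/(1/2) = 27/35

27/35


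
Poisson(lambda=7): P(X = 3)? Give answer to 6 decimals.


P(X=3) = e^(-7) * 7^3 / 3!
≈ 0.0009118819656 * 343 / 6
≈ 0.052129

0.052129


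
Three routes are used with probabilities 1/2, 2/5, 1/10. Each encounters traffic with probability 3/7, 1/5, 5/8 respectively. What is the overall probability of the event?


P(A) = P(A|B1)P(B1) + P(A|B2)P(B2) + P(A|B3)P(B3)
= 3/7*1/2 + 1/5*2/5 + 5/8*1/10
= 3/14 + 2/25 + 1/16 = 999/2800

999/2800


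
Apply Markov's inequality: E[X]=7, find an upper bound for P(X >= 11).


Markov: P(X >= a) <= E[X]/a
P(X >= 11) <= 7/11

7/11


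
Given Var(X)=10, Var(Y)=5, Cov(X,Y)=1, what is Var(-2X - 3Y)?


Var(-2X - 3Y) = (-2)^2*Var(X) + (-3)^2*Var(Y) + 2*(-2)*(-3)*Cov(X,Y)
= 4*10 + 9*5 + 12*1
= 40 + 45 + 12 = 97

97


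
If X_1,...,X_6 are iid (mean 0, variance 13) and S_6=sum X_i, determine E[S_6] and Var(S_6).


E[S_n] = n*mu = 6*0 = 0
Var(S_n) = n*sigma^2 = 6*13 = 78

E[S_6]=0, Var(S_6)=78


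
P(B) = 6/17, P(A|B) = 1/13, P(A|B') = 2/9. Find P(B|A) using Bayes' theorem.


P(A) = P(A|B)P(B) + P(A|B')P(B') = 1/13*6/17 + 2/9*11/17 = 20/117
P(B|A) = P(A|B)P(B)/P(A) = (6/221)/(20/117) = 27/170

27/170


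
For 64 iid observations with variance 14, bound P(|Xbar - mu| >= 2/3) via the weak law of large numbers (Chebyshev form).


Var(Xbar) = Var(X)/n = 14/64
Chebyshev: P(|Xbar-mu| >= 2/3) <= Var(Xbar)/(2/3)^2 = (7/32)/(4/9) = 63/128

63/128


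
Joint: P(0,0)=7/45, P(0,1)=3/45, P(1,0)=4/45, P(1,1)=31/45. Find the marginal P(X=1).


P(X=1) = P(1,0)+P(1,1) = 4/45 + 31/45 = 35/45 = 7/9

7/9


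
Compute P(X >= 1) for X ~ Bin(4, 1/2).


P(X>=1) = P(X=1) + P(X=2) + P(X=3) + P(X=4)
= 1/4 + 3/8 + 1/4 + 1/16
= 15/16

15/16


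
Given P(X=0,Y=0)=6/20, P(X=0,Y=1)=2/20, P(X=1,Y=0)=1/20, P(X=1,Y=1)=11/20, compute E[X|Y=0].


P(Y=0) = 7/20
E[X|Y=0] = (0*6 + 1*1)/7 = 1/7

1/7


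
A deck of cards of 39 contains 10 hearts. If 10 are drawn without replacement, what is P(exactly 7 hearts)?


P(X=7) = C(10,7)*C(29,3) / C(39,10)
= 120*3654 / 635745396
= 438480/635745396 = 36540/52978783

36540/52978783


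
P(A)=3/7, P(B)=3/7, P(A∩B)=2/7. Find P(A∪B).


P(A∪B) = P(A) + P(B) - P(A∩B)
= 3/7 + 3/7 - 2/7 = 4/7

4/7


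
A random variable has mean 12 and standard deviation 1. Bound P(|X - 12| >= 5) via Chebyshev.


k = 5/1 = 5
Chebyshev: P(|X-mu| >= k*sigma) <= 1/k^2 = 1/5^2 = 1/25

1/25


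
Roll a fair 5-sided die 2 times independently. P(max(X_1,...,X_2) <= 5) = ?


P(max <= 5) = P(all X_i <= 5) = (P(X_1 <= 5))^2
= (5/5)^2 = 1^2 = 1

1


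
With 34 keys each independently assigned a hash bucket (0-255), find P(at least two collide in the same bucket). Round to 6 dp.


P(all different) = prod((256-i)/256 for i=0..33) = 0.100884
P(at least one match) = 1 - 0.100884 = 0.899116

0.899116


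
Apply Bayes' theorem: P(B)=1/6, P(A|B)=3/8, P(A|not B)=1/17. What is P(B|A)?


P(A) = P(A|B)P(B) + P(A|B')P(B') = 3/8*1/6 + 1/17*5/6 = 91/816
P(B|A) = P(A|B)P(B)/P(A) = (1/16)/(91/816) = 51/91

51/91


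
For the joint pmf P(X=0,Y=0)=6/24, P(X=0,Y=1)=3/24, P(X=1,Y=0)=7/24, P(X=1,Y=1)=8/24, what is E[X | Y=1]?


P(Y=1) = 11/24
E[X|Y=1] = (0*3 + 1*8)/11 = 8/11

8/11


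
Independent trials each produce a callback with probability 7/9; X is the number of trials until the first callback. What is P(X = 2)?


P(X=2) = (1-p)^1 * p = (2/9)^1 * 7/9
= 2/9 * 7/9 = 14/81

14/81


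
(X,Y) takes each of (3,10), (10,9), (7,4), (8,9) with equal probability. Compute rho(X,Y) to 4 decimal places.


Cov(X,Y) = -1.0000, Var(X) = 6.5000, Var(Y) = 5.5000
rho = Cov/(sqrt(VarX)*sqrt(VarY)) = -0.1672

-0.1672


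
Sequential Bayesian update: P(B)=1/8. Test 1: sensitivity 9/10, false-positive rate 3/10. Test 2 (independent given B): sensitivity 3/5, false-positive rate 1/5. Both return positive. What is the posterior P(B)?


After test 1: P(+) = 9/10*1/8 + 3/10*7/8 = 3/8
P(B|+) = (9/80)/(3/8) = 3/10
After test 2 (use post1 as new prior): P(+) = 3/5*3/10 + 1/5*7/10 = 8/25
P(B|+,+) = (9/50)/(8/25) = 9/16

9/16


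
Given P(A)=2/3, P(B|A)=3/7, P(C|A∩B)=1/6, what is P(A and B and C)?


P(A∩B∩C) = P(A) * P(B|A) * P(C|A∩B)
= 2/3 * 3/7 * 1/6
= 2/7 * 1/6 = 1/21

1/21


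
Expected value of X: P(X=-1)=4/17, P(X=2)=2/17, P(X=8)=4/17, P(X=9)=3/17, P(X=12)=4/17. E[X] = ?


E[X] = sum(x * P(x))
= -1*4/17 + 2*2/17 + 8*4/17 + 9*3/17 + 12*4/17
= 107/17

107/17


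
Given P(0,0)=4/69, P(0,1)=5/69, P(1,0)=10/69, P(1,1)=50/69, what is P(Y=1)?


P(Y=1) = P(0,1)+P(1,1) = 5/69 + 50/69 = 55/69

55/69


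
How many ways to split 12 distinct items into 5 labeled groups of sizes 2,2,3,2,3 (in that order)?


12! = 479001600
Denominator: 2!=2 * 2!=2 * 3!=6 * 2!=2 * 3!=6
Coefficient = 479001600 / 288 = 1663200

1663200


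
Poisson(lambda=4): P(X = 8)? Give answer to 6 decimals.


P(X=8) = e^(-4) * 4^8 / 8!
≈ 0.01831563889 * 65536 / 40320
≈ 0.029770

0.029770


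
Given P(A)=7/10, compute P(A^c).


P(A') = 1 - P(A) = 1 - 7/10 = 3/10

3/10


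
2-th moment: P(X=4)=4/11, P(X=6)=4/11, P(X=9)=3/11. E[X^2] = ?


E[X^2] = sum(x^2 * P(x))
= 16*4/11 + 36*4/11 + 81*3/11
= 41

41


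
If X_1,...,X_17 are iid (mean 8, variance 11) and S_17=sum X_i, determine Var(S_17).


By independence, Var(S_n) = n*Var(X_1) = 17*11 = 187

187


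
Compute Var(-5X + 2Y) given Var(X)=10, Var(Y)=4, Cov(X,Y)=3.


Var(-5X + 2Y) = (-5)^2*Var(X) + 2^2*Var(Y) + 2*(-5)*2*Cov(X,Y)
= 25*10 + 4*4 - 20*3
= 250 + 16 - 60 = 206

206


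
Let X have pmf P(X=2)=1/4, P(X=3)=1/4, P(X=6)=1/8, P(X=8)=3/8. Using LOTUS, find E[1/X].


E[1/X] = sum(g(x)*P(x))
= 1/2*1/4 + 1/3*1/4 + 1/6*1/8 + 1/8*3/8
= 53/192

53/192


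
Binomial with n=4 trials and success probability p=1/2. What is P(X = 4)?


P(X=4) = C(4,4) * p^4 * (1-p)^0
= 1 * 1/16 * 1
= 1/16

1/16


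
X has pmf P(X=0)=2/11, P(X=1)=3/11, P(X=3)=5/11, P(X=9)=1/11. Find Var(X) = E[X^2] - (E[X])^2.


E[X] = 27/11, E[X^2] = 129/11
Var(X) = E[X^2] - (E[X])^2 = 129/11 - (27/11)^2 = 690/121

690/121


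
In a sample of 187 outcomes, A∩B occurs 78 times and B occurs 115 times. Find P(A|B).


P(A|B) = P(A∩B)/P(B) = (78/187)/(115/187) = 78/115

78/115


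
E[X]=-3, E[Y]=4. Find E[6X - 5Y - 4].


E[6X - 5Y - 4] = 6*E[X] - 5*E[Y] - 4
= (6)*(-3) + (-5)*(4) + (-4)
= -18 - 20 - 4 = -42

-42


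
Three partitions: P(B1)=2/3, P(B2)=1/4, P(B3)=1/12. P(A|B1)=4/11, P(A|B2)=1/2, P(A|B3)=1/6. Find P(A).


P(A) = P(A|B1)P(B1) + P(A|B2)P(B2) + P(A|B3)P(B3)
= 4/11*2/3 + 1/2*1/4 + 1/6*1/12
= 8/33 + 1/8 + 1/72 = 151/396

151/396


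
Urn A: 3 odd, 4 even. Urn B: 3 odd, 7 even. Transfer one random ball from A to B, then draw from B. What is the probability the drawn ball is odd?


P(transfer odd) = 3/7; P(transfer even) = 4/7
If odd transferred: Urn II has 4 odd of 11, so P(odd|odd moved) = 4/11
If even transferred: Urn II has 3 odd of 11, so P(odd|even moved) = 3/11
By total probability: P(odd) = 3/7*4/11 + 4/7*3/11 = 24/77

24/77


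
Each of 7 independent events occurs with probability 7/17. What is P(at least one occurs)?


P(at least one) = 1 - P(none)
P(none) = (1 - 7/17)^7 = (10/17)^7 = 10000000/410338673
P(at least one) = 1 - 10000000/410338673 = 400338673/410338673

400338673/410338673


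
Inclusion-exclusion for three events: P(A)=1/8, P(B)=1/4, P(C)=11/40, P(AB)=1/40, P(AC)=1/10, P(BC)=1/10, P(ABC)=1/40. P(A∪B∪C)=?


P(A∪B∪C) = P(A)+P(B)+P(C) - P(AB)-P(AC)-P(BC) + P(ABC)
= 1/8+1/4+11/40 - 1/40-1/10-1/10 + 1/40
= 9/20

9/20


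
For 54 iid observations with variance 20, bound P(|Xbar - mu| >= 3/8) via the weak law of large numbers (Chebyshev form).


Var(Xbar) = Var(X)/n = 20/54
Chebyshev: P(|Xbar-mu| >= 3/8) <= Var(Xbar)/(3/8)^2 = (10/27)/(9/64) = 640/243
Bound exceeds 1, so trivial bound: 1

1


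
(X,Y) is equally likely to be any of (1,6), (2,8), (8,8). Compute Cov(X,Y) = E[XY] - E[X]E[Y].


E[X]=11/3, E[Y]=22/3, E[XY]=86/3
Cov(X,Y) = E[XY] - E[X]E[Y] = 86/3 - 11/3*22/3 = 16/9

16/9


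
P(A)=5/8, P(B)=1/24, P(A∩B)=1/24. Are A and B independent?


P(A)*P(B) = 5/8*1/24 = 5/192
P(A∩B) = 1/24 != 5/192, so not independent

No, A and B are not independent


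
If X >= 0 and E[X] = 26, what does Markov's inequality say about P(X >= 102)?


Markov: P(X >= a) <= E[X]/a
P(X >= 102) <= 26/102 = 13/51

13/51


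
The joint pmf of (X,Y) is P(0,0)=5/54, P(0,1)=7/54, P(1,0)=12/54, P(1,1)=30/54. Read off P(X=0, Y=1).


Read from table: P(X=0, Y=1) = 7/54

7/54


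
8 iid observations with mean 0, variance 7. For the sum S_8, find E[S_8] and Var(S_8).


E[S_n] = n*mu = 8*0 = 0
Var(S_n) = n*sigma^2 = 8*7 = 56

E[S_8]=0, Var(S_8)=56


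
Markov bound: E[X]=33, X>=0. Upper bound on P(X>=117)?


Markov: P(X >= a) <= E[X]/a
P(X >= 117) <= 33/117 = 11/39

11/39


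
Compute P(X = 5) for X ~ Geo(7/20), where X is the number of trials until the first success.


P(X=5) = (1-p)^4 * p = (13/20)^4 * 7/20
= 28561/160000 * 7/20 = 199927/3200000

199927/3200000


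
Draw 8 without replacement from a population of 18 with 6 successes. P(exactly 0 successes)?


P(X=0) = C(6,0)*C(12,8) / C(18,8)
= 1*495 / 43758
= 495/43758 = 5/442

5/442


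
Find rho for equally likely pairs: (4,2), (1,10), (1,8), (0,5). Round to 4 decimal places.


Cov(X,Y) = -2.8750, Var(X) = 2.2500, Var(Y) = 9.1875
rho = Cov/(sqrt(VarX)*sqrt(VarY)) = -0.6323

-0.6323


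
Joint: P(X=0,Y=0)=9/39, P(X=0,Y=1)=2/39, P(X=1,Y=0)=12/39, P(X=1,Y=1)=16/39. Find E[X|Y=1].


P(Y=1) = 18/39
E[X|Y=1] = (0*2 + 1*16)/18 = 16/18 = 8/9

8/9


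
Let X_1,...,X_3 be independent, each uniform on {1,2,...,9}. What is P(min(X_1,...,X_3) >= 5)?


P(min >= 5) = P(all X_i >= 5) = (P(X_1 >= 5))^3
= (5/9)^3 = 125/729

125/729
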